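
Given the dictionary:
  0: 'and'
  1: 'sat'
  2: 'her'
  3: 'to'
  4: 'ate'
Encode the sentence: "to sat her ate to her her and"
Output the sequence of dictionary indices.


Look up each word in the dictionary:
  'to' -> 3
  'sat' -> 1
  'her' -> 2
  'ate' -> 4
  'to' -> 3
  'her' -> 2
  'her' -> 2
  'and' -> 0

Encoded: [3, 1, 2, 4, 3, 2, 2, 0]


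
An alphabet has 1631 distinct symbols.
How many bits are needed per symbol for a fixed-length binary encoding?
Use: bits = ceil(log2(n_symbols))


log2(1631) = 10.6715
Bracket: 2^10 = 1024 < 1631 <= 2^11 = 2048
So ceil(log2(1631)) = 11

bits = ceil(log2(1631)) = ceil(10.6715) = 11 bits


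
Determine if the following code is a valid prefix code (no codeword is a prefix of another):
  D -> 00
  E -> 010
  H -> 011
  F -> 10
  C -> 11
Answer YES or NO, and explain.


Checking each pair (does one codeword prefix another?):
  D='00' vs E='010': no prefix
  D='00' vs H='011': no prefix
  D='00' vs F='10': no prefix
  D='00' vs C='11': no prefix
  E='010' vs D='00': no prefix
  E='010' vs H='011': no prefix
  E='010' vs F='10': no prefix
  E='010' vs C='11': no prefix
  H='011' vs D='00': no prefix
  H='011' vs E='010': no prefix
  H='011' vs F='10': no prefix
  H='011' vs C='11': no prefix
  F='10' vs D='00': no prefix
  F='10' vs E='010': no prefix
  F='10' vs H='011': no prefix
  F='10' vs C='11': no prefix
  C='11' vs D='00': no prefix
  C='11' vs E='010': no prefix
  C='11' vs H='011': no prefix
  C='11' vs F='10': no prefix
No violation found over all pairs.

YES -- this is a valid prefix code. No codeword is a prefix of any other codeword.


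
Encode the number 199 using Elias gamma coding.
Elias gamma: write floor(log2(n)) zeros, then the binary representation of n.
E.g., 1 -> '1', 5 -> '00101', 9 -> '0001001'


num_bits = floor(log2(199)) + 1 = 8
leading_zeros = num_bits - 1 = 7
binary(199) = 11000111

Elias gamma(199) = '0000000' + '11000111' = 000000011000111 (15 bits)


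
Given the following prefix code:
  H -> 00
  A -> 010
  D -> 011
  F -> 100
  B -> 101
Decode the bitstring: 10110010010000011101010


Decoding step by step:
Bits 101 -> B
Bits 100 -> F
Bits 100 -> F
Bits 100 -> F
Bits 00 -> H
Bits 011 -> D
Bits 101 -> B
Bits 010 -> A


Decoded message: BFFFHDBA


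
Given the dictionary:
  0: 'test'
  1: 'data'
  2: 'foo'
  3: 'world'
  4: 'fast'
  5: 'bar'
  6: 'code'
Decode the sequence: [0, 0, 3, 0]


Look up each index in the dictionary:
  0 -> 'test'
  0 -> 'test'
  3 -> 'world'
  0 -> 'test'

Decoded: "test test world test"


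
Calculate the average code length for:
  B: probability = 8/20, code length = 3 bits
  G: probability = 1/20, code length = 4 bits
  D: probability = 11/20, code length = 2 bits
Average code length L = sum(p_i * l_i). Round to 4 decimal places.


Weighted contributions p_i * l_i:
  B: (8/20) * 3 = 24/20
  G: (1/20) * 4 = 4/20
  D: (11/20) * 2 = 22/20
Sum = (24 + 4 + 22)/20 = 50/20

L = 50/20 = 2.5000 bits/symbol


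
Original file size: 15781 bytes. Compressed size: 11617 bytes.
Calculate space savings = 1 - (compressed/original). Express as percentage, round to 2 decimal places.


ratio = compressed/original = 11617/15781 = 0.736138
savings = 1 - ratio = 1 - 0.736138 = 0.263862
as a percentage: 0.263862 * 100 = 26.39%

Space savings = 1 - 11617/15781 = 26.39%


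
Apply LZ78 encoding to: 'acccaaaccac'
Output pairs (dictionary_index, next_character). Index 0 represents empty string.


LZ78 encoding steps:
Dictionary: {0: ''}
Step 1: w='' (idx 0), next='a' -> output (0, 'a'), add 'a' as idx 1
Step 2: w='' (idx 0), next='c' -> output (0, 'c'), add 'c' as idx 2
Step 3: w='c' (idx 2), next='c' -> output (2, 'c'), add 'cc' as idx 3
Step 4: w='a' (idx 1), next='a' -> output (1, 'a'), add 'aa' as idx 4
Step 5: w='a' (idx 1), next='c' -> output (1, 'c'), add 'ac' as idx 5
Step 6: w='c' (idx 2), next='a' -> output (2, 'a'), add 'ca' as idx 6
Step 7: w='c' (idx 2), end of input -> output (2, '')


Encoded: [(0, 'a'), (0, 'c'), (2, 'c'), (1, 'a'), (1, 'c'), (2, 'a'), (2, '')]


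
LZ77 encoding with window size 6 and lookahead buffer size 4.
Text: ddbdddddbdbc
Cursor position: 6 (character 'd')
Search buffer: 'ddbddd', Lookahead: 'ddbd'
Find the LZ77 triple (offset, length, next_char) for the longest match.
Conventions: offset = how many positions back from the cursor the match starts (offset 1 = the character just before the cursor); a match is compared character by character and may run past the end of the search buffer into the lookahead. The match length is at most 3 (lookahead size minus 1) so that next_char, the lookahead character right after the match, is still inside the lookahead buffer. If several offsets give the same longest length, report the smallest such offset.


Try each offset into the search buffer:
  offset=1 (pos 5, char 'd'): match length 2
  offset=2 (pos 4, char 'd'): match length 2
  offset=3 (pos 3, char 'd'): match length 2
  offset=4 (pos 2, char 'b'): match length 0
  offset=5 (pos 1, char 'd'): match length 1
  offset=6 (pos 0, char 'd'): match length 3
Longest match has length 3 at offset 6.
next_char = character at position 6 + 3 = 9 -> 'd'

Best match: offset=6, length=3 (matching 'ddb' starting at position 0)
LZ77 triple: (6, 3, 'd')


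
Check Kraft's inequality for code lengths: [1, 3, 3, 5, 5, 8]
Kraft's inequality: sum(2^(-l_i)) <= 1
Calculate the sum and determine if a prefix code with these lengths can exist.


Sum = 2^(-1) + 2^(-3) + 2^(-3) + 2^(-5) + 2^(-5) + 2^(-8)
    = 0.5 + 0.125 + 0.125 + 0.03125 + 0.03125 + 0.00390625
    = 209/256 = 0.81640625
Since 0.81640625 <= 1, Kraft's inequality IS satisfied.
A prefix code with these lengths CAN exist.

Kraft sum = 0.81640625. Satisfied.


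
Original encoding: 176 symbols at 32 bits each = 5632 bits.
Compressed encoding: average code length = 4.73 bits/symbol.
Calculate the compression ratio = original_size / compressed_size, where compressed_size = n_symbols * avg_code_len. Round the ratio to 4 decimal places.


original_size = n_symbols * orig_bits = 176 * 32 = 5632 bits
compressed_size = n_symbols * avg_code_len = 176 * 4.73 = 832.48 bits
ratio = original_size / compressed_size = 5632 / 832.48 = 6.7653

Compression ratio = 6.7653


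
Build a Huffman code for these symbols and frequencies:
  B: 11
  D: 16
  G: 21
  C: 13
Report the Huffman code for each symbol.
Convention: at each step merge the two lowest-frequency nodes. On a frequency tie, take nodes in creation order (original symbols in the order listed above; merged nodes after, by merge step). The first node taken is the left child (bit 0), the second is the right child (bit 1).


Huffman tree construction:
Step 1: Merge B(11) + C(13) = 24
Step 2: Merge D(16) + G(21) = 37
Step 3: Merge (B+C)(24) + (D+G)(37) = 61
Read each symbol's code off the tree from the root (left child = 0, right child = 1).

Codes:
  B: 00 (length 2)
  D: 10 (length 2)
  G: 11 (length 2)
  C: 01 (length 2)
Average code length: 122/61 = 2.0000 bits/symbol


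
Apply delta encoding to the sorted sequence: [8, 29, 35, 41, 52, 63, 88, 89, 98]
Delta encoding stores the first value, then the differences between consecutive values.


First value: 8
Deltas:
  29 - 8 = 21
  35 - 29 = 6
  41 - 35 = 6
  52 - 41 = 11
  63 - 52 = 11
  88 - 63 = 25
  89 - 88 = 1
  98 - 89 = 9


Delta encoded: [8, 21, 6, 6, 11, 11, 25, 1, 9]


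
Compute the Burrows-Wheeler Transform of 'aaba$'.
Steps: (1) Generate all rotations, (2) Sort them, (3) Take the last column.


Rotations (sorted):
  0: $aaba -> last char: a
  1: a$aab -> last char: b
  2: aaba$ -> last char: $
  3: aba$a -> last char: a
  4: ba$aa -> last char: a


BWT = ab$aa


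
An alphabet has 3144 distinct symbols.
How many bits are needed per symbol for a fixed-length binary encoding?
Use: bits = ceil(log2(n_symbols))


log2(3144) = 11.6184
Bracket: 2^11 = 2048 < 3144 <= 2^12 = 4096
So ceil(log2(3144)) = 12

bits = ceil(log2(3144)) = ceil(11.6184) = 12 bits


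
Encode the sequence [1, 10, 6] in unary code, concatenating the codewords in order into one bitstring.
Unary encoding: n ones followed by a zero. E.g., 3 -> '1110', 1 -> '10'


Encode each number as n ones followed by a terminating 0:
  1 -> 10 (2 bits)
  10 -> 11111111110 (11 bits)
  6 -> 1111110 (7 bits)
Total length = 2 + 11 + 7 = 20 bits.

Unary([1, 10, 6]) = 10111111111101111110 (20 bits)


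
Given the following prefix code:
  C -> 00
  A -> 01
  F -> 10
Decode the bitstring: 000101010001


Decoding step by step:
Bits 00 -> C
Bits 01 -> A
Bits 01 -> A
Bits 01 -> A
Bits 00 -> C
Bits 01 -> A


Decoded message: CAAACA


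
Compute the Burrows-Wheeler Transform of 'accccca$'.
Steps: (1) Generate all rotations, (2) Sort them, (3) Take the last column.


Rotations (sorted):
  0: $accccca -> last char: a
  1: a$accccc -> last char: c
  2: accccca$ -> last char: $
  3: ca$acccc -> last char: c
  4: cca$accc -> last char: c
  5: ccca$acc -> last char: c
  6: cccca$ac -> last char: c
  7: ccccca$a -> last char: a


BWT = ac$cccca


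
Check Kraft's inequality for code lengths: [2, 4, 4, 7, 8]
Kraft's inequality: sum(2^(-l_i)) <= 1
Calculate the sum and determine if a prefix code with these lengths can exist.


Sum = 2^(-2) + 2^(-4) + 2^(-4) + 2^(-7) + 2^(-8)
    = 0.25 + 0.0625 + 0.0625 + 0.0078125 + 0.00390625
    = 99/256 = 0.38671875
Since 0.38671875 <= 1, Kraft's inequality IS satisfied.
A prefix code with these lengths CAN exist.

Kraft sum = 0.38671875. Satisfied.


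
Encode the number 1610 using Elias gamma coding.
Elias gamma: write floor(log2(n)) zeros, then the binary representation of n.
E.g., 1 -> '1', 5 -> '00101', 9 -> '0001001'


num_bits = floor(log2(1610)) + 1 = 11
leading_zeros = num_bits - 1 = 10
binary(1610) = 11001001010

Elias gamma(1610) = '0000000000' + '11001001010' = 000000000011001001010 (21 bits)


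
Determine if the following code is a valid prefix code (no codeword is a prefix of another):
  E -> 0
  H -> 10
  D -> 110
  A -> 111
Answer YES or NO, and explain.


Checking each pair (does one codeword prefix another?):
  E='0' vs H='10': no prefix
  E='0' vs D='110': no prefix
  E='0' vs A='111': no prefix
  H='10' vs E='0': no prefix
  H='10' vs D='110': no prefix
  H='10' vs A='111': no prefix
  D='110' vs E='0': no prefix
  D='110' vs H='10': no prefix
  D='110' vs A='111': no prefix
  A='111' vs E='0': no prefix
  A='111' vs H='10': no prefix
  A='111' vs D='110': no prefix
No violation found over all pairs.

YES -- this is a valid prefix code. No codeword is a prefix of any other codeword.


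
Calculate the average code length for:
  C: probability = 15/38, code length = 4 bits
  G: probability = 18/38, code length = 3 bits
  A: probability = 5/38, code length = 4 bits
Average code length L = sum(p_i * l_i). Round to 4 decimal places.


Weighted contributions p_i * l_i:
  C: (15/38) * 4 = 60/38
  G: (18/38) * 3 = 54/38
  A: (5/38) * 4 = 20/38
Sum = (60 + 54 + 20)/38 = 134/38

L = 134/38 = 3.5263 bits/symbol


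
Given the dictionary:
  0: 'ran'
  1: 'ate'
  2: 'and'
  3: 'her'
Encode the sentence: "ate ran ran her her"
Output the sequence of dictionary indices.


Look up each word in the dictionary:
  'ate' -> 1
  'ran' -> 0
  'ran' -> 0
  'her' -> 3
  'her' -> 3

Encoded: [1, 0, 0, 3, 3]


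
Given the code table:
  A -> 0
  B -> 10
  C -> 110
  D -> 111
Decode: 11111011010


Decoding:
111 -> D
110 -> C
110 -> C
10 -> B


Result: DCCB


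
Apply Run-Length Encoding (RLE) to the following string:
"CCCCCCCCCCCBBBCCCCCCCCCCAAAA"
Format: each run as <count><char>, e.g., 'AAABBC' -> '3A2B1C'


Scanning runs left to right:
  i=0: run of 'C' x 11 -> '11C'
  i=11: run of 'B' x 3 -> '3B'
  i=14: run of 'C' x 10 -> '10C'
  i=24: run of 'A' x 4 -> '4A'

RLE = 11C3B10C4A


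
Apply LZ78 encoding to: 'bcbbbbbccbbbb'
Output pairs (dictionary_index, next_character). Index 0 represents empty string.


LZ78 encoding steps:
Dictionary: {0: ''}
Step 1: w='' (idx 0), next='b' -> output (0, 'b'), add 'b' as idx 1
Step 2: w='' (idx 0), next='c' -> output (0, 'c'), add 'c' as idx 2
Step 3: w='b' (idx 1), next='b' -> output (1, 'b'), add 'bb' as idx 3
Step 4: w='bb' (idx 3), next='b' -> output (3, 'b'), add 'bbb' as idx 4
Step 5: w='c' (idx 2), next='c' -> output (2, 'c'), add 'cc' as idx 5
Step 6: w='bbb' (idx 4), next='b' -> output (4, 'b'), add 'bbbb' as idx 6


Encoded: [(0, 'b'), (0, 'c'), (1, 'b'), (3, 'b'), (2, 'c'), (4, 'b')]


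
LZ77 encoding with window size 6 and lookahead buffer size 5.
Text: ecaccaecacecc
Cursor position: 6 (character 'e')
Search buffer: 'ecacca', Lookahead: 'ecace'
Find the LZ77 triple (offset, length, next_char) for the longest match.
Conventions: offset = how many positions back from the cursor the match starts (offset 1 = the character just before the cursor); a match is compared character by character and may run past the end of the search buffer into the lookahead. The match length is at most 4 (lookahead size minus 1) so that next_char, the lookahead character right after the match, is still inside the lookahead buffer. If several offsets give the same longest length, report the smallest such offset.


Try each offset into the search buffer:
  offset=1 (pos 5, char 'a'): match length 0
  offset=2 (pos 4, char 'c'): match length 0
  offset=3 (pos 3, char 'c'): match length 0
  offset=4 (pos 2, char 'a'): match length 0
  offset=5 (pos 1, char 'c'): match length 0
  offset=6 (pos 0, char 'e'): match length 4
Longest match has length 4 at offset 6.
next_char = character at position 6 + 4 = 10 -> 'e'

Best match: offset=6, length=4 (matching 'ecac' starting at position 0)
LZ77 triple: (6, 4, 'e')


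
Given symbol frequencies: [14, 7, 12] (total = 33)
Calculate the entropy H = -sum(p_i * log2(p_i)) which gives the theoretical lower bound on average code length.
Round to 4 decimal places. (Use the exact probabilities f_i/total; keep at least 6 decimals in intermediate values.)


Per-symbol terms -p_i * log2(p_i) with p_i = f_i/33:
  p = 14/33 = 0.424242: log2(p) = -1.237039, -p*log2(p) = 0.524805
  p = 7/33 = 0.212121: log2(p) = -2.237039, -p*log2(p) = 0.474523
  p = 12/33 = 0.363636: log2(p) = -1.459432, -p*log2(p) = 0.530702
H = 0.524805 + 0.474523 + 0.530702 = 1.530030

H = 1.53 bits/symbol


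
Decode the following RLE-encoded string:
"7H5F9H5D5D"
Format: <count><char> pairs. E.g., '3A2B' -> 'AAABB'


Expanding each <count><char> pair:
  7H -> 'HHHHHHH'
  5F -> 'FFFFF'
  9H -> 'HHHHHHHHH'
  5D -> 'DDDDD'
  5D -> 'DDDDD'

Decoded = HHHHHHHFFFFFHHHHHHHHHDDDDDDDDDD


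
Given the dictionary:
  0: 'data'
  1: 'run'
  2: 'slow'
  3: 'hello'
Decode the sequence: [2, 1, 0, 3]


Look up each index in the dictionary:
  2 -> 'slow'
  1 -> 'run'
  0 -> 'data'
  3 -> 'hello'

Decoded: "slow run data hello"


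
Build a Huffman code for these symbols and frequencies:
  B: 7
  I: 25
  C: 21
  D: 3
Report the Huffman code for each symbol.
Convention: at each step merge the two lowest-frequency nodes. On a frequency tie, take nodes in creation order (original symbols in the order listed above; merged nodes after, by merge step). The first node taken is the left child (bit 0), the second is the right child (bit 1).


Huffman tree construction:
Step 1: Merge D(3) + B(7) = 10
Step 2: Merge (D+B)(10) + C(21) = 31
Step 3: Merge I(25) + ((D+B)+C)(31) = 56
Read each symbol's code off the tree from the root (left child = 0, right child = 1).

Codes:
  B: 101 (length 3)
  I: 0 (length 1)
  C: 11 (length 2)
  D: 100 (length 3)
Average code length: 97/56 = 1.7321 bits/symbol


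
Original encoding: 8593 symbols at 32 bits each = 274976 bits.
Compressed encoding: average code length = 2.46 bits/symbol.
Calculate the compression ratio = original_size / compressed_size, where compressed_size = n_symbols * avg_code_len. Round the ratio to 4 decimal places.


original_size = n_symbols * orig_bits = 8593 * 32 = 274976 bits
compressed_size = n_symbols * avg_code_len = 8593 * 2.46 = 21138.78 bits
ratio = original_size / compressed_size = 274976 / 21138.78 = 13.0081

Compression ratio = 13.0081


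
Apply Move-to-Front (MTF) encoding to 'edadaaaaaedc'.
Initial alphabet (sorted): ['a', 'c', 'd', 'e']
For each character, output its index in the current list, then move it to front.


MTF encoding:
'e': index 3 in ['a', 'c', 'd', 'e'] -> ['e', 'a', 'c', 'd']
'd': index 3 in ['e', 'a', 'c', 'd'] -> ['d', 'e', 'a', 'c']
'a': index 2 in ['d', 'e', 'a', 'c'] -> ['a', 'd', 'e', 'c']
'd': index 1 in ['a', 'd', 'e', 'c'] -> ['d', 'a', 'e', 'c']
'a': index 1 in ['d', 'a', 'e', 'c'] -> ['a', 'd', 'e', 'c']
'a': index 0 in ['a', 'd', 'e', 'c'] -> ['a', 'd', 'e', 'c']
'a': index 0 in ['a', 'd', 'e', 'c'] -> ['a', 'd', 'e', 'c']
'a': index 0 in ['a', 'd', 'e', 'c'] -> ['a', 'd', 'e', 'c']
'a': index 0 in ['a', 'd', 'e', 'c'] -> ['a', 'd', 'e', 'c']
'e': index 2 in ['a', 'd', 'e', 'c'] -> ['e', 'a', 'd', 'c']
'd': index 2 in ['e', 'a', 'd', 'c'] -> ['d', 'e', 'a', 'c']
'c': index 3 in ['d', 'e', 'a', 'c'] -> ['c', 'd', 'e', 'a']


Output: [3, 3, 2, 1, 1, 0, 0, 0, 0, 2, 2, 3]


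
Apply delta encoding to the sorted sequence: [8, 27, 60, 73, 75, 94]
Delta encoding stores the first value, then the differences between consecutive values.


First value: 8
Deltas:
  27 - 8 = 19
  60 - 27 = 33
  73 - 60 = 13
  75 - 73 = 2
  94 - 75 = 19


Delta encoded: [8, 19, 33, 13, 2, 19]


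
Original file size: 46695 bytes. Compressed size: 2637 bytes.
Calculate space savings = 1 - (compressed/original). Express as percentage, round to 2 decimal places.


ratio = compressed/original = 2637/46695 = 0.056473
savings = 1 - ratio = 1 - 0.056473 = 0.943527
as a percentage: 0.943527 * 100 = 94.35%

Space savings = 1 - 2637/46695 = 94.35%


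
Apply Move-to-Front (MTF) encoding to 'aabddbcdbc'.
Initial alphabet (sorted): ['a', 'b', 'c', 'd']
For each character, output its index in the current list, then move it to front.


MTF encoding:
'a': index 0 in ['a', 'b', 'c', 'd'] -> ['a', 'b', 'c', 'd']
'a': index 0 in ['a', 'b', 'c', 'd'] -> ['a', 'b', 'c', 'd']
'b': index 1 in ['a', 'b', 'c', 'd'] -> ['b', 'a', 'c', 'd']
'd': index 3 in ['b', 'a', 'c', 'd'] -> ['d', 'b', 'a', 'c']
'd': index 0 in ['d', 'b', 'a', 'c'] -> ['d', 'b', 'a', 'c']
'b': index 1 in ['d', 'b', 'a', 'c'] -> ['b', 'd', 'a', 'c']
'c': index 3 in ['b', 'd', 'a', 'c'] -> ['c', 'b', 'd', 'a']
'd': index 2 in ['c', 'b', 'd', 'a'] -> ['d', 'c', 'b', 'a']
'b': index 2 in ['d', 'c', 'b', 'a'] -> ['b', 'd', 'c', 'a']
'c': index 2 in ['b', 'd', 'c', 'a'] -> ['c', 'b', 'd', 'a']


Output: [0, 0, 1, 3, 0, 1, 3, 2, 2, 2]


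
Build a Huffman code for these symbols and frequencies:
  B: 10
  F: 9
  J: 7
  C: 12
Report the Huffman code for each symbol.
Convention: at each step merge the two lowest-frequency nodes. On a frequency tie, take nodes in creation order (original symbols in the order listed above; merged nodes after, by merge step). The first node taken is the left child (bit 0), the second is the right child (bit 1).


Huffman tree construction:
Step 1: Merge J(7) + F(9) = 16
Step 2: Merge B(10) + C(12) = 22
Step 3: Merge (J+F)(16) + (B+C)(22) = 38
Read each symbol's code off the tree from the root (left child = 0, right child = 1).

Codes:
  B: 10 (length 2)
  F: 01 (length 2)
  J: 00 (length 2)
  C: 11 (length 2)
Average code length: 76/38 = 2.0000 bits/symbol


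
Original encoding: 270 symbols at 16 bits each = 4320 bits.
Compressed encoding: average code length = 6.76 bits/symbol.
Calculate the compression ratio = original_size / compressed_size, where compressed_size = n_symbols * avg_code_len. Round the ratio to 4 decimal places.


original_size = n_symbols * orig_bits = 270 * 16 = 4320 bits
compressed_size = n_symbols * avg_code_len = 270 * 6.76 = 1825.2 bits
ratio = original_size / compressed_size = 4320 / 1825.2 = 2.3669

Compression ratio = 2.3669


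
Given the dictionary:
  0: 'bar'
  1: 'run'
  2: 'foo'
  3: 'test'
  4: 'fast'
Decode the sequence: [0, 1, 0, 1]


Look up each index in the dictionary:
  0 -> 'bar'
  1 -> 'run'
  0 -> 'bar'
  1 -> 'run'

Decoded: "bar run bar run"


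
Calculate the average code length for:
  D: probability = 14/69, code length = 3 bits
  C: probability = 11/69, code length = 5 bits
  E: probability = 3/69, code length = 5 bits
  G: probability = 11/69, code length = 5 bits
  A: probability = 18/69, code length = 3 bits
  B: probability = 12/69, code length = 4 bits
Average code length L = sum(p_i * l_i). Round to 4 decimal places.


Weighted contributions p_i * l_i:
  D: (14/69) * 3 = 42/69
  C: (11/69) * 5 = 55/69
  E: (3/69) * 5 = 15/69
  G: (11/69) * 5 = 55/69
  A: (18/69) * 3 = 54/69
  B: (12/69) * 4 = 48/69
Sum = (42 + 55 + 15 + 55 + 54 + 48)/69 = 269/69

L = 269/69 = 3.8986 bits/symbol


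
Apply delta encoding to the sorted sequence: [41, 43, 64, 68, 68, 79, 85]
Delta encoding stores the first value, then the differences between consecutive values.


First value: 41
Deltas:
  43 - 41 = 2
  64 - 43 = 21
  68 - 64 = 4
  68 - 68 = 0
  79 - 68 = 11
  85 - 79 = 6


Delta encoded: [41, 2, 21, 4, 0, 11, 6]


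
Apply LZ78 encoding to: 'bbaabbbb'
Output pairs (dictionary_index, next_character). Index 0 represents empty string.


LZ78 encoding steps:
Dictionary: {0: ''}
Step 1: w='' (idx 0), next='b' -> output (0, 'b'), add 'b' as idx 1
Step 2: w='b' (idx 1), next='a' -> output (1, 'a'), add 'ba' as idx 2
Step 3: w='' (idx 0), next='a' -> output (0, 'a'), add 'a' as idx 3
Step 4: w='b' (idx 1), next='b' -> output (1, 'b'), add 'bb' as idx 4
Step 5: w='bb' (idx 4), end of input -> output (4, '')


Encoded: [(0, 'b'), (1, 'a'), (0, 'a'), (1, 'b'), (4, '')]


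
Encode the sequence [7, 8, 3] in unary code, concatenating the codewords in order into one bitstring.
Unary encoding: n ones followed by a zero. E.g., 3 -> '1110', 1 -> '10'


Encode each number as n ones followed by a terminating 0:
  7 -> 11111110 (8 bits)
  8 -> 111111110 (9 bits)
  3 -> 1110 (4 bits)
Total length = 8 + 9 + 4 = 21 bits.

Unary([7, 8, 3]) = 111111101111111101110 (21 bits)


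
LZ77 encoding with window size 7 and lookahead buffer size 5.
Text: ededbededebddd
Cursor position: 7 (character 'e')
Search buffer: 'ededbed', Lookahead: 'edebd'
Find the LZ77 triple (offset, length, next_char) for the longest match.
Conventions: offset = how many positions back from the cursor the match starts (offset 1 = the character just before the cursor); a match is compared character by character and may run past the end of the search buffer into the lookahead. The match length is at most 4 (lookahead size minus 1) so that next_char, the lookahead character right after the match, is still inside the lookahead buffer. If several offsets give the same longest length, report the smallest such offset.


Try each offset into the search buffer:
  offset=1 (pos 6, char 'd'): match length 0
  offset=2 (pos 5, char 'e'): match length 3
  offset=3 (pos 4, char 'b'): match length 0
  offset=4 (pos 3, char 'd'): match length 0
  offset=5 (pos 2, char 'e'): match length 2
  offset=6 (pos 1, char 'd'): match length 0
  offset=7 (pos 0, char 'e'): match length 3
Longest match has length 3, found at offsets 2, 7; take the smallest, offset 2.
next_char = character at position 7 + 3 = 10 -> 'b'

Best match: offset=2, length=3 (matching 'ede' starting at position 5)
LZ77 triple: (2, 3, 'b')


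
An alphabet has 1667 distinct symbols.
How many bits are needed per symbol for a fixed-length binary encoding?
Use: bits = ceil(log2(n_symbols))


log2(1667) = 10.703
Bracket: 2^10 = 1024 < 1667 <= 2^11 = 2048
So ceil(log2(1667)) = 11

bits = ceil(log2(1667)) = ceil(10.703) = 11 bits


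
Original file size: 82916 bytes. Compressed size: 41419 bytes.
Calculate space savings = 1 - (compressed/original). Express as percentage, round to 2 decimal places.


ratio = compressed/original = 41419/82916 = 0.49953
savings = 1 - ratio = 1 - 0.49953 = 0.50047
as a percentage: 0.50047 * 100 = 50.05%

Space savings = 1 - 41419/82916 = 50.05%


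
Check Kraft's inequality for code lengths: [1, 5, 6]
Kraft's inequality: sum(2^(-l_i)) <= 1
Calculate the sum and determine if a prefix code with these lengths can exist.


Sum = 2^(-1) + 2^(-5) + 2^(-6)
    = 0.5 + 0.03125 + 0.015625
    = 35/64 = 0.546875
Since 0.546875 <= 1, Kraft's inequality IS satisfied.
A prefix code with these lengths CAN exist.

Kraft sum = 0.546875. Satisfied.


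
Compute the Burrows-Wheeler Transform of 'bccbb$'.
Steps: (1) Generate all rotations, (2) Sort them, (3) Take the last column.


Rotations (sorted):
  0: $bccbb -> last char: b
  1: b$bccb -> last char: b
  2: bb$bcc -> last char: c
  3: bccbb$ -> last char: $
  4: cbb$bc -> last char: c
  5: ccbb$b -> last char: b


BWT = bbc$cb


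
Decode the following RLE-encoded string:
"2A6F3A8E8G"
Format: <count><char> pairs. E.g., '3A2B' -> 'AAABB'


Expanding each <count><char> pair:
  2A -> 'AA'
  6F -> 'FFFFFF'
  3A -> 'AAA'
  8E -> 'EEEEEEEE'
  8G -> 'GGGGGGGG'

Decoded = AAFFFFFFAAAEEEEEEEEGGGGGGGG


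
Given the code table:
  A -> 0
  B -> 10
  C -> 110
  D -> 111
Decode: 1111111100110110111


Decoding:
111 -> D
111 -> D
110 -> C
0 -> A
110 -> C
110 -> C
111 -> D


Result: DDCACCD


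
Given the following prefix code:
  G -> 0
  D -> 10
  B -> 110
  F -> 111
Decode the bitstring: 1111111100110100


Decoding step by step:
Bits 111 -> F
Bits 111 -> F
Bits 110 -> B
Bits 0 -> G
Bits 110 -> B
Bits 10 -> D
Bits 0 -> G


Decoded message: FFBGBDG


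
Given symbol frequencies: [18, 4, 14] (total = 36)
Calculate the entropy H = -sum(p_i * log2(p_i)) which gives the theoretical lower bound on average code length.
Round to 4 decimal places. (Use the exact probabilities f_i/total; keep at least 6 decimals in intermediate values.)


Per-symbol terms -p_i * log2(p_i) with p_i = f_i/36:
  p = 18/36 = 0.500000: log2(p) = -1.000000, -p*log2(p) = 0.500000
  p = 4/36 = 0.111111: log2(p) = -3.169925, -p*log2(p) = 0.352214
  p = 14/36 = 0.388889: log2(p) = -1.362570, -p*log2(p) = 0.529888
H = 0.500000 + 0.352214 + 0.529888 = 1.382102

H = 1.3821 bits/symbol


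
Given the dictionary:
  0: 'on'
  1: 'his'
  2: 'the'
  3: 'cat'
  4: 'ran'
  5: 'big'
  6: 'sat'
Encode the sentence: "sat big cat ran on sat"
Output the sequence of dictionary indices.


Look up each word in the dictionary:
  'sat' -> 6
  'big' -> 5
  'cat' -> 3
  'ran' -> 4
  'on' -> 0
  'sat' -> 6

Encoded: [6, 5, 3, 4, 0, 6]


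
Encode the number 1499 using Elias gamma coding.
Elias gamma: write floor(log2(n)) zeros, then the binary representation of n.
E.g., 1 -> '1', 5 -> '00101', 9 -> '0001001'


num_bits = floor(log2(1499)) + 1 = 11
leading_zeros = num_bits - 1 = 10
binary(1499) = 10111011011

Elias gamma(1499) = '0000000000' + '10111011011' = 000000000010111011011 (21 bits)


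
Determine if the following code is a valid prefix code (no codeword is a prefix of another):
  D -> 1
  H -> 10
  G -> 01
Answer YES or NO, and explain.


Checking each pair (does one codeword prefix another?):
  D='1' vs H='10': prefix -- VIOLATION

NO -- this is NOT a valid prefix code. D (1) is a prefix of H (10).


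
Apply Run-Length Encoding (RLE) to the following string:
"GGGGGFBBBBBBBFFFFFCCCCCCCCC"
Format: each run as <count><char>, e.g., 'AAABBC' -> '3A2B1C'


Scanning runs left to right:
  i=0: run of 'G' x 5 -> '5G'
  i=5: run of 'F' x 1 -> '1F'
  i=6: run of 'B' x 7 -> '7B'
  i=13: run of 'F' x 5 -> '5F'
  i=18: run of 'C' x 9 -> '9C'

RLE = 5G1F7B5F9C


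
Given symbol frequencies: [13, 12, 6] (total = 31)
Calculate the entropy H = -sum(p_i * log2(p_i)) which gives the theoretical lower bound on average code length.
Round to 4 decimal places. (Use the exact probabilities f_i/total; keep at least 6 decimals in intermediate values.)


Per-symbol terms -p_i * log2(p_i) with p_i = f_i/31:
  p = 13/31 = 0.419355: log2(p) = -1.253757, -p*log2(p) = 0.525769
  p = 12/31 = 0.387097: log2(p) = -1.369234, -p*log2(p) = 0.530026
  p = 6/31 = 0.193548: log2(p) = -2.369234, -p*log2(p) = 0.458561
H = 0.525769 + 0.530026 + 0.458561 = 1.514356

H = 1.5144 bits/symbol


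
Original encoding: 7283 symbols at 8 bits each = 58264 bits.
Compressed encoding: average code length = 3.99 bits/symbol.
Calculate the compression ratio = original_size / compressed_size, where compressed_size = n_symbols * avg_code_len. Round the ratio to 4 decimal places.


original_size = n_symbols * orig_bits = 7283 * 8 = 58264 bits
compressed_size = n_symbols * avg_code_len = 7283 * 3.99 = 29059.17 bits
ratio = original_size / compressed_size = 58264 / 29059.17 = 2.005

Compression ratio = 2.005


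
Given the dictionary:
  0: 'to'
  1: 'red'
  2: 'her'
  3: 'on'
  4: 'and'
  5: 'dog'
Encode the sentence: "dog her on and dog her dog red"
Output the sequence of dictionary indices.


Look up each word in the dictionary:
  'dog' -> 5
  'her' -> 2
  'on' -> 3
  'and' -> 4
  'dog' -> 5
  'her' -> 2
  'dog' -> 5
  'red' -> 1

Encoded: [5, 2, 3, 4, 5, 2, 5, 1]


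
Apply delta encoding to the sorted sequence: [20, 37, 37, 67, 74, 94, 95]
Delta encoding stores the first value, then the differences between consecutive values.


First value: 20
Deltas:
  37 - 20 = 17
  37 - 37 = 0
  67 - 37 = 30
  74 - 67 = 7
  94 - 74 = 20
  95 - 94 = 1


Delta encoded: [20, 17, 0, 30, 7, 20, 1]


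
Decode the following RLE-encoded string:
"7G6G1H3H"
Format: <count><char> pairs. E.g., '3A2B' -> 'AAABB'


Expanding each <count><char> pair:
  7G -> 'GGGGGGG'
  6G -> 'GGGGGG'
  1H -> 'H'
  3H -> 'HHH'

Decoded = GGGGGGGGGGGGGHHHH


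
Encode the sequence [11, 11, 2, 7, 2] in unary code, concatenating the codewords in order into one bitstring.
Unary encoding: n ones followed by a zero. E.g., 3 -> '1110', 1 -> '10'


Encode each number as n ones followed by a terminating 0:
  11 -> 111111111110 (12 bits)
  11 -> 111111111110 (12 bits)
  2 -> 110 (3 bits)
  7 -> 11111110 (8 bits)
  2 -> 110 (3 bits)
Total length = 12 + 12 + 3 + 8 + 3 = 38 bits.

Unary([11, 11, 2, 7, 2]) = 11111111111011111111111011011111110110 (38 bits)


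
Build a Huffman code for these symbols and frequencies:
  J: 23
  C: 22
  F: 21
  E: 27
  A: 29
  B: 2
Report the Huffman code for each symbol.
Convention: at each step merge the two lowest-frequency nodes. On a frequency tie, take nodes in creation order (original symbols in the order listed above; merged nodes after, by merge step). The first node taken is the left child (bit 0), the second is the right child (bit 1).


Huffman tree construction:
Step 1: Merge B(2) + F(21) = 23
Step 2: Merge C(22) + J(23) = 45
Step 3: Merge (B+F)(23) + E(27) = 50
Step 4: Merge A(29) + (C+J)(45) = 74
Step 5: Merge ((B+F)+E)(50) + (A+(C+J))(74) = 124
Read each symbol's code off the tree from the root (left child = 0, right child = 1).

Codes:
  J: 111 (length 3)
  C: 110 (length 3)
  F: 001 (length 3)
  E: 01 (length 2)
  A: 10 (length 2)
  B: 000 (length 3)
Average code length: 316/124 = 2.5484 bits/symbol


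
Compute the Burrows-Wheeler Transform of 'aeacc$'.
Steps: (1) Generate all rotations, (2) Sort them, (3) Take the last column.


Rotations (sorted):
  0: $aeacc -> last char: c
  1: acc$ae -> last char: e
  2: aeacc$ -> last char: $
  3: c$aeac -> last char: c
  4: cc$aea -> last char: a
  5: eacc$a -> last char: a


BWT = ce$caa


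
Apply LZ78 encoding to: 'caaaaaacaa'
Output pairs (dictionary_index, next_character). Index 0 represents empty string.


LZ78 encoding steps:
Dictionary: {0: ''}
Step 1: w='' (idx 0), next='c' -> output (0, 'c'), add 'c' as idx 1
Step 2: w='' (idx 0), next='a' -> output (0, 'a'), add 'a' as idx 2
Step 3: w='a' (idx 2), next='a' -> output (2, 'a'), add 'aa' as idx 3
Step 4: w='aa' (idx 3), next='a' -> output (3, 'a'), add 'aaa' as idx 4
Step 5: w='c' (idx 1), next='a' -> output (1, 'a'), add 'ca' as idx 5
Step 6: w='a' (idx 2), end of input -> output (2, '')


Encoded: [(0, 'c'), (0, 'a'), (2, 'a'), (3, 'a'), (1, 'a'), (2, '')]


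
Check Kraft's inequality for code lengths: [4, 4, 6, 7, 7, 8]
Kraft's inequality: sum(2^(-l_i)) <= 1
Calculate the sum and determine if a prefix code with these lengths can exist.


Sum = 2^(-4) + 2^(-4) + 2^(-6) + 2^(-7) + 2^(-7) + 2^(-8)
    = 0.0625 + 0.0625 + 0.015625 + 0.0078125 + 0.0078125 + 0.00390625
    = 41/256 = 0.16015625
Since 0.16015625 <= 1, Kraft's inequality IS satisfied.
A prefix code with these lengths CAN exist.

Kraft sum = 0.16015625. Satisfied.


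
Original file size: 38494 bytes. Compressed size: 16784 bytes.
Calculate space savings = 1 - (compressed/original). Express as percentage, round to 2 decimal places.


ratio = compressed/original = 16784/38494 = 0.436016
savings = 1 - ratio = 1 - 0.436016 = 0.563984
as a percentage: 0.563984 * 100 = 56.4%

Space savings = 1 - 16784/38494 = 56.4%


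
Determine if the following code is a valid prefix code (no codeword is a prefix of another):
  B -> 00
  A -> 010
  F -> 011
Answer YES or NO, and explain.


Checking each pair (does one codeword prefix another?):
  B='00' vs A='010': no prefix
  B='00' vs F='011': no prefix
  A='010' vs B='00': no prefix
  A='010' vs F='011': no prefix
  F='011' vs B='00': no prefix
  F='011' vs A='010': no prefix
No violation found over all pairs.

YES -- this is a valid prefix code. No codeword is a prefix of any other codeword.


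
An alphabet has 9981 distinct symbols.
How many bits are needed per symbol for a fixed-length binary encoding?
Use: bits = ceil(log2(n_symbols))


log2(9981) = 13.285
Bracket: 2^13 = 8192 < 9981 <= 2^14 = 16384
So ceil(log2(9981)) = 14

bits = ceil(log2(9981)) = ceil(13.285) = 14 bits


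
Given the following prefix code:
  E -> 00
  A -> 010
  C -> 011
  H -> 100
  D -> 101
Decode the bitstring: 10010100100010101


Decoding step by step:
Bits 100 -> H
Bits 101 -> D
Bits 00 -> E
Bits 100 -> H
Bits 010 -> A
Bits 101 -> D


Decoded message: HDEHAD


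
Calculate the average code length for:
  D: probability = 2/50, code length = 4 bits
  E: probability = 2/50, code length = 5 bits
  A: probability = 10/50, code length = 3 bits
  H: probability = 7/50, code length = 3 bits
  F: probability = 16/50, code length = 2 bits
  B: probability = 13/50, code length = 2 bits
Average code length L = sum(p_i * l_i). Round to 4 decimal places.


Weighted contributions p_i * l_i:
  D: (2/50) * 4 = 8/50
  E: (2/50) * 5 = 10/50
  A: (10/50) * 3 = 30/50
  H: (7/50) * 3 = 21/50
  F: (16/50) * 2 = 32/50
  B: (13/50) * 2 = 26/50
Sum = (8 + 10 + 30 + 21 + 32 + 26)/50 = 127/50

L = 127/50 = 2.5400 bits/symbol


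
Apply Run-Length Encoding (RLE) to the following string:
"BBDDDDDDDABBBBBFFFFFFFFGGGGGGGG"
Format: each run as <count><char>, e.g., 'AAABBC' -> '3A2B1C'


Scanning runs left to right:
  i=0: run of 'B' x 2 -> '2B'
  i=2: run of 'D' x 7 -> '7D'
  i=9: run of 'A' x 1 -> '1A'
  i=10: run of 'B' x 5 -> '5B'
  i=15: run of 'F' x 8 -> '8F'
  i=23: run of 'G' x 8 -> '8G'

RLE = 2B7D1A5B8F8G


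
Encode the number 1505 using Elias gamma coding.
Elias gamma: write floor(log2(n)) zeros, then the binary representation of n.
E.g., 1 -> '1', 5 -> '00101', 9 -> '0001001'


num_bits = floor(log2(1505)) + 1 = 11
leading_zeros = num_bits - 1 = 10
binary(1505) = 10111100001

Elias gamma(1505) = '0000000000' + '10111100001' = 000000000010111100001 (21 bits)


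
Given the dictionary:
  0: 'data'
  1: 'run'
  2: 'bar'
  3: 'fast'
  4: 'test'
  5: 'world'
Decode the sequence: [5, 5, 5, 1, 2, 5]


Look up each index in the dictionary:
  5 -> 'world'
  5 -> 'world'
  5 -> 'world'
  1 -> 'run'
  2 -> 'bar'
  5 -> 'world'

Decoded: "world world world run bar world"


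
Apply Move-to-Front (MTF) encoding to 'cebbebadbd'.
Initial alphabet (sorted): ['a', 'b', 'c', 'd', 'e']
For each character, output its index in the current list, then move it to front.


MTF encoding:
'c': index 2 in ['a', 'b', 'c', 'd', 'e'] -> ['c', 'a', 'b', 'd', 'e']
'e': index 4 in ['c', 'a', 'b', 'd', 'e'] -> ['e', 'c', 'a', 'b', 'd']
'b': index 3 in ['e', 'c', 'a', 'b', 'd'] -> ['b', 'e', 'c', 'a', 'd']
'b': index 0 in ['b', 'e', 'c', 'a', 'd'] -> ['b', 'e', 'c', 'a', 'd']
'e': index 1 in ['b', 'e', 'c', 'a', 'd'] -> ['e', 'b', 'c', 'a', 'd']
'b': index 1 in ['e', 'b', 'c', 'a', 'd'] -> ['b', 'e', 'c', 'a', 'd']
'a': index 3 in ['b', 'e', 'c', 'a', 'd'] -> ['a', 'b', 'e', 'c', 'd']
'd': index 4 in ['a', 'b', 'e', 'c', 'd'] -> ['d', 'a', 'b', 'e', 'c']
'b': index 2 in ['d', 'a', 'b', 'e', 'c'] -> ['b', 'd', 'a', 'e', 'c']
'd': index 1 in ['b', 'd', 'a', 'e', 'c'] -> ['d', 'b', 'a', 'e', 'c']


Output: [2, 4, 3, 0, 1, 1, 3, 4, 2, 1]


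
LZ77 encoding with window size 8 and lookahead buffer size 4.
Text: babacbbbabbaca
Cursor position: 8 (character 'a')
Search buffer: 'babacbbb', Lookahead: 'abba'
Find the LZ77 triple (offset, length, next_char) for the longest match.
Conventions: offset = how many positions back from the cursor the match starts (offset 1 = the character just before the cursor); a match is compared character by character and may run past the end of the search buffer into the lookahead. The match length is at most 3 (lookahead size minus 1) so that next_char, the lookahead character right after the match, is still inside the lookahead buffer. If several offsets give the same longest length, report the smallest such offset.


Try each offset into the search buffer:
  offset=1 (pos 7, char 'b'): match length 0
  offset=2 (pos 6, char 'b'): match length 0
  offset=3 (pos 5, char 'b'): match length 0
  offset=4 (pos 4, char 'c'): match length 0
  offset=5 (pos 3, char 'a'): match length 1
  offset=6 (pos 2, char 'b'): match length 0
  offset=7 (pos 1, char 'a'): match length 2
  offset=8 (pos 0, char 'b'): match length 0
Longest match has length 2 at offset 7.
next_char = character at position 8 + 2 = 10 -> 'b'

Best match: offset=7, length=2 (matching 'ab' starting at position 1)
LZ77 triple: (7, 2, 'b')


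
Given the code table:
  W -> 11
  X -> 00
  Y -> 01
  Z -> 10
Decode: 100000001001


Decoding:
10 -> Z
00 -> X
00 -> X
00 -> X
10 -> Z
01 -> Y


Result: ZXXXZY


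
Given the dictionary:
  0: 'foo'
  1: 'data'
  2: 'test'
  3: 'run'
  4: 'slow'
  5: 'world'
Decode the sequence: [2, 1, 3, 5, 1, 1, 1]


Look up each index in the dictionary:
  2 -> 'test'
  1 -> 'data'
  3 -> 'run'
  5 -> 'world'
  1 -> 'data'
  1 -> 'data'
  1 -> 'data'

Decoded: "test data run world data data data"


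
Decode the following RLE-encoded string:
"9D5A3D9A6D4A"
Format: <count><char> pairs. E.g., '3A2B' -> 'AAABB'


Expanding each <count><char> pair:
  9D -> 'DDDDDDDDD'
  5A -> 'AAAAA'
  3D -> 'DDD'
  9A -> 'AAAAAAAAA'
  6D -> 'DDDDDD'
  4A -> 'AAAA'

Decoded = DDDDDDDDDAAAAADDDAAAAAAAAADDDDDDAAAA


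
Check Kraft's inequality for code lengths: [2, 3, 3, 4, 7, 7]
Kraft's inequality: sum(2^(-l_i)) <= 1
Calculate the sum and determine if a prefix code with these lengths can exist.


Sum = 2^(-2) + 2^(-3) + 2^(-3) + 2^(-4) + 2^(-7) + 2^(-7)
    = 0.25 + 0.125 + 0.125 + 0.0625 + 0.0078125 + 0.0078125
    = 74/128 = 0.578125
Since 0.578125 <= 1, Kraft's inequality IS satisfied.
A prefix code with these lengths CAN exist.

Kraft sum = 0.578125. Satisfied.


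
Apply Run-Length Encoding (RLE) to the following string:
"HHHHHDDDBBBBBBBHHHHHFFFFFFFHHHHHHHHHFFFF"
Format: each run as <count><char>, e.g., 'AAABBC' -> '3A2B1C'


Scanning runs left to right:
  i=0: run of 'H' x 5 -> '5H'
  i=5: run of 'D' x 3 -> '3D'
  i=8: run of 'B' x 7 -> '7B'
  i=15: run of 'H' x 5 -> '5H'
  i=20: run of 'F' x 7 -> '7F'
  i=27: run of 'H' x 9 -> '9H'
  i=36: run of 'F' x 4 -> '4F'

RLE = 5H3D7B5H7F9H4F


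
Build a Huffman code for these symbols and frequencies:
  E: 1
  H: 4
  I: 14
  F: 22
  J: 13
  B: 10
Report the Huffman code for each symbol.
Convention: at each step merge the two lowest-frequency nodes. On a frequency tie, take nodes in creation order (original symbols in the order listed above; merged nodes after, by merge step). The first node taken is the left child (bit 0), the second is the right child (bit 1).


Huffman tree construction:
Step 1: Merge E(1) + H(4) = 5
Step 2: Merge (E+H)(5) + B(10) = 15
Step 3: Merge J(13) + I(14) = 27
Step 4: Merge ((E+H)+B)(15) + F(22) = 37
Step 5: Merge (J+I)(27) + (((E+H)+B)+F)(37) = 64
Read each symbol's code off the tree from the root (left child = 0, right child = 1).

Codes:
  E: 1000 (length 4)
  H: 1001 (length 4)
  I: 01 (length 2)
  F: 11 (length 2)
  J: 00 (length 2)
  B: 101 (length 3)
Average code length: 148/64 = 2.3125 bits/symbol
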